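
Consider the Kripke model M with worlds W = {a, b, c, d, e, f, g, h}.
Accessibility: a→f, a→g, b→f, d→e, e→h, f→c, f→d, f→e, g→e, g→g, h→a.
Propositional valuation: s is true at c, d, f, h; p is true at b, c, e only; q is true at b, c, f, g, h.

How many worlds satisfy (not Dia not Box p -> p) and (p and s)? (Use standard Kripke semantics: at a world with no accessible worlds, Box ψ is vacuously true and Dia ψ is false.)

Let φ = (not Dia not Box p -> p) and (p and s). Evaluate φ at each world:
  a (successors {f, g}): φ is false.
  b (successors {f}): φ is false.
  c (successors ∅): φ is true.
  d (successors {e}): φ is false.
  e (successors {h}): φ is false.
  f (successors {c, d, e}): φ is false.
  g (successors {e, g}): φ is false.
  h (successors {a}): φ is false.
For instance, at h:
  At h: not Dia not Box p -> p is true, p and s is false, so (not Dia not Box p -> p) and (p and s) is false.
    At h: not Dia not Box p is false, p is false, so not Dia not Box p -> p is true.
      At h: Dia not Box p is true, so not Dia not Box p is false.
Satisfying worlds: {c}

1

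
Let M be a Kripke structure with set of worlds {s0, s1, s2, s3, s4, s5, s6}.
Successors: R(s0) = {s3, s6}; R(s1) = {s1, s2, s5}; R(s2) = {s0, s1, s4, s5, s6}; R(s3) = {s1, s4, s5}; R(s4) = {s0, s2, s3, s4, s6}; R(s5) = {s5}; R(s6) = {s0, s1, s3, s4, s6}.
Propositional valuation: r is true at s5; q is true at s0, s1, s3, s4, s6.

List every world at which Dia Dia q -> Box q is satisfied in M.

Let φ = Dia Dia q -> Box q. Evaluate φ at each world:
  s0 (successors {s3, s6}): φ is true.
  s1 (successors {s1, s2, s5}): φ is false.
  s2 (successors {s0, s1, s4, s5, s6}): φ is false.
  s3 (successors {s1, s4, s5}): φ is false.
  s4 (successors {s0, s2, s3, s4, s6}): φ is false.
  s5 (successors {s5}): φ is true.
  s6 (successors {s0, s1, s3, s4, s6}): φ is true.
For instance, at s3:
  At s3: Dia Dia q is true, Box q is false, so Dia Dia q -> Box q is false.
    At s3: Dia Dia q requires Dia q at some successor in {s1, s4, s5}.
      Dia q holds at s1, so Dia Dia q is true at s3.
    At s3: Box q requires q at every successor {s1, s4, s5}.
      q fails at s5, so Box q is false at s3.
Satisfying worlds: {s0, s5, s6}

s0, s5, s6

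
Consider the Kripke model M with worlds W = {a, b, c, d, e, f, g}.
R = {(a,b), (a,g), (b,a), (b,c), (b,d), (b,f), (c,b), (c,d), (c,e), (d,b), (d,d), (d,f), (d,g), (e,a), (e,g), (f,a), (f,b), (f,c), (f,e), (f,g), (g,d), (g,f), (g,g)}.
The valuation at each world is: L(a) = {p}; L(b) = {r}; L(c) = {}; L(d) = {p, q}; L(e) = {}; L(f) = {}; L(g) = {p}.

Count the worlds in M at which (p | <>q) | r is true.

5

Let φ = (p | <>q) | r. Evaluate φ at each world:
  a (successors {b, g}): φ is true.
  b (successors {a, c, d, f}): φ is true.
  c (successors {b, d, e}): φ is true.
  d (successors {b, d, f, g}): φ is true.
  e (successors {a, g}): φ is false.
  f (successors {a, b, c, e, g}): φ is false.
  g (successors {d, f, g}): φ is true.
For instance, at b:
  At b: p | <>q is true, r is true, so (p | <>q) | r is true.
    At b: p is false, <>q is true, so p | <>q is true.
      At b: <>q requires q at some successor in {a, c, d, f}.
        q holds at d, so <>q is true at b.
Satisfying worlds: {a, b, c, d, g}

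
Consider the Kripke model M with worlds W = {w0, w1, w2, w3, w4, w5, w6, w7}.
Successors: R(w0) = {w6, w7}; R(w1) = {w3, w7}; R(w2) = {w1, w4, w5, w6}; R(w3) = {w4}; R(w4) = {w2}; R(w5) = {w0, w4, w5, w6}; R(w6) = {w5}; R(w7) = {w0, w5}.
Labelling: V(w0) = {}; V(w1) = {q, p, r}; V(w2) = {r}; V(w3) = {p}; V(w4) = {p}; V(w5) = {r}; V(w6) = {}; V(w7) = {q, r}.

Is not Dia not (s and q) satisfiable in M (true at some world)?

No

Let φ = not Dia not (s and q). Evaluate φ at each world:
  w0 (successors {w6, w7}): φ is false.
  w1 (successors {w3, w7}): φ is false.
  w2 (successors {w1, w4, w5, w6}): φ is false.
  w3 (successors {w4}): φ is false.
  w4 (successors {w2}): φ is false.
  w5 (successors {w0, w4, w5, w6}): φ is false.
  w6 (successors {w5}): φ is false.
  w7 (successors {w0, w5}): φ is false.
For instance, at w5:
  At w5: Dia not (s and q) is true, so not Dia not (s and q) is false.
    At w5: Dia not (s and q) requires not (s and q) at some successor in {w0, w4, w5, w6}.
      not (s and q) holds at w0, so Dia not (s and q) is true at w5.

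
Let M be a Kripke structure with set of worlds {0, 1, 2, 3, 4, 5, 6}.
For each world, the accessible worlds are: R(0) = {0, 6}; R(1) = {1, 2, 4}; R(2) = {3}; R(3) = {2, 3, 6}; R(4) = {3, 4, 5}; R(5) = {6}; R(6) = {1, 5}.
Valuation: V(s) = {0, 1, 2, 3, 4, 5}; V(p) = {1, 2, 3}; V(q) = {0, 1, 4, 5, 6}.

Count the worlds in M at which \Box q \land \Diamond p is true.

1

Let φ = \Box q \land \Diamond p. Evaluate φ at each world:
  0 (successors {0, 6}): φ is false.
  1 (successors {1, 2, 4}): φ is false.
  2 (successors {3}): φ is false.
  3 (successors {2, 3, 6}): φ is false.
  4 (successors {3, 4, 5}): φ is false.
  5 (successors {6}): φ is false.
  6 (successors {1, 5}): φ is true.
For instance, at 1:
  At 1: \Box q is false, \Diamond p is true, so \Box q \land \Diamond p is false.
    At 1: \Box q requires q at every successor {1, 2, 4}.
      q fails at 2, so \Box q is false at 1.
    At 1: \Diamond p requires p at some successor in {1, 2, 4}.
      p holds at 1, so \Diamond p is true at 1.
Satisfying worlds: {6}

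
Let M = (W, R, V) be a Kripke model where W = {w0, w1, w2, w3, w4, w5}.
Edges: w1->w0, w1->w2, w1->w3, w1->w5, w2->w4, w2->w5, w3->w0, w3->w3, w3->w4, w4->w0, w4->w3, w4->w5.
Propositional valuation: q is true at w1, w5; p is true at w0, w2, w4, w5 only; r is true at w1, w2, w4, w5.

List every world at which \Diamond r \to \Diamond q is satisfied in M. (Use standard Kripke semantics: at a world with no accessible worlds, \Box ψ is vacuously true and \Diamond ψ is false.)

Let φ = \Diamond r \to \Diamond q. Evaluate φ at each world:
  w0 (successors ∅): φ is true.
  w1 (successors {w0, w2, w3, w5}): φ is true.
  w2 (successors {w4, w5}): φ is true.
  w3 (successors {w0, w3, w4}): φ is false.
  w4 (successors {w0, w3, w5}): φ is true.
  w5 (successors ∅): φ is true.
For instance, at w4:
  At w4: \Diamond r is true, \Diamond q is true, so \Diamond r \to \Diamond q is true.
    At w4: \Diamond r requires r at some successor in {w0, w3, w5}.
      r holds at w5, so \Diamond r is true at w4.
    At w4: \Diamond q requires q at some successor in {w0, w3, w5}.
      q holds at w5, so \Diamond q is true at w4.
Satisfying worlds: {w0, w1, w2, w4, w5}

w0, w1, w2, w4, w5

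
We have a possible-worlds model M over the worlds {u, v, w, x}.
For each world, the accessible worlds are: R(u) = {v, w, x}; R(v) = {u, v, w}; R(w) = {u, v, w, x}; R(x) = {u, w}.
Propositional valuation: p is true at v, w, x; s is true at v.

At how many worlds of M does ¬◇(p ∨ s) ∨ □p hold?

1

Let φ = ¬◇(p ∨ s) ∨ □p. Evaluate φ at each world:
  u (successors {v, w, x}): φ is true.
  v (successors {u, v, w}): φ is false.
  w (successors {u, v, w, x}): φ is false.
  x (successors {u, w}): φ is false.
For instance, at w:
  At w: ¬◇(p ∨ s) is false, □p is false, so ¬◇(p ∨ s) ∨ □p is false.
    At w: ◇(p ∨ s) is true, so ¬◇(p ∨ s) is false.
      At w: ◇(p ∨ s) requires p ∨ s at some successor in {u, v, w, x}.
        p ∨ s holds at v, so ◇(p ∨ s) is true at w.
    At w: □p requires p at every successor {u, v, w, x}.
      p fails at u, so □p is false at w.
Satisfying worlds: {u}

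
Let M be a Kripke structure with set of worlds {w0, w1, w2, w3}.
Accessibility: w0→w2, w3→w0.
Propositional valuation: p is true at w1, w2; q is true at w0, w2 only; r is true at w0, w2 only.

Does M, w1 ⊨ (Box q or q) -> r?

No

Recall that Box ψ holds at a world iff ψ holds at every accessible world, and Dia ψ holds iff ψ holds at some accessible world.
At w1: Box q or q is true, r is false, so (Box q or q) -> r is false.
  At w1: Box q is true, q is false, so Box q or q is true.
    At w1: no accessible worlds, so Box q holds vacuously.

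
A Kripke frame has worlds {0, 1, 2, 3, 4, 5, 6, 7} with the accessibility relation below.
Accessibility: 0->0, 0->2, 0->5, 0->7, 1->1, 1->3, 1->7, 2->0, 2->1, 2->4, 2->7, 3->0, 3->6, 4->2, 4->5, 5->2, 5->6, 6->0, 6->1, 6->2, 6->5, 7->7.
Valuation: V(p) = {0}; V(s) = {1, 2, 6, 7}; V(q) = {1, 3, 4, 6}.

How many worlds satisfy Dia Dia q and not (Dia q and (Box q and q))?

7

Let φ = Dia Dia q and not (Dia q and (Box q and q)). Evaluate φ at each world:
  0 (successors {0, 2, 5, 7}): φ is true.
  1 (successors {1, 3, 7}): φ is true.
  2 (successors {0, 1, 4, 7}): φ is true.
  3 (successors {0, 6}): φ is true.
  4 (successors {2, 5}): φ is true.
  5 (successors {2, 6}): φ is true.
  6 (successors {0, 1, 2, 5}): φ is true.
  7 (successors {7}): φ is false.
For instance, at 7:
  At 7: Dia Dia q is false, not (Dia q and (Box q and q)) is true, so Dia Dia q and not (Dia q and (Box q and q)) is false.
    At 7: Dia Dia q requires Dia q at some successor in {7}.
      At 7: Dia q is false.
    So Dia Dia q is false at 7.
    At 7: Dia q and (Box q and q) is false, so not (Dia q and (Box q and q)) is true.
      At 7: Dia q is false, Box q and q is false, so Dia q and (Box q and q) is false.
Satisfying worlds: {0, 1, 2, 3, 4, 5, 6}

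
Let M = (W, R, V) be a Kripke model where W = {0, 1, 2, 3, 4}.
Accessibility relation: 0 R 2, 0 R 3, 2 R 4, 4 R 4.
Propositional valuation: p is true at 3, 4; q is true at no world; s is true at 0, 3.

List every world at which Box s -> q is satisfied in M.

0, 2, 4

Let φ = Box s -> q. Evaluate φ at each world:
  0 (successors {2, 3}): φ is true.
  1 (successors ∅): φ is false.
  2 (successors {4}): φ is true.
  3 (successors ∅): φ is false.
  4 (successors {4}): φ is true.
For instance, at 4:
  At 4: Box s is false, q is false, so Box s -> q is true.
    At 4: Box s requires s at every successor {4}.
      s fails at 4, so Box s is false at 4.
Satisfying worlds: {0, 2, 4}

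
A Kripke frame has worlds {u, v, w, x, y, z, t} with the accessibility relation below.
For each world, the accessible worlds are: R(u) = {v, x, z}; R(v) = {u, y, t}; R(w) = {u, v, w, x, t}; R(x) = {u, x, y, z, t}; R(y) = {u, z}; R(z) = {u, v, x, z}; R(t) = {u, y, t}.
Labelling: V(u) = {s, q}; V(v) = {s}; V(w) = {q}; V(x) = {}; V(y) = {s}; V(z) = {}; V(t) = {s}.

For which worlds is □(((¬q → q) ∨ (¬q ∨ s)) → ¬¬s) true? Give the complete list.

Recall that □ψ holds at a world iff ψ holds at every accessible world, and ◇ψ holds iff ψ holds at some accessible world.
Let φ = □(((¬q → q) ∨ (¬q ∨ s)) → ¬¬s). Evaluate φ at each world:
  u (successors {v, x, z}): φ is false.
  v (successors {u, y, t}): φ is true.
  w (successors {u, v, w, x, t}): φ is false.
  x (successors {u, x, y, z, t}): φ is false.
  y (successors {u, z}): φ is false.
  z (successors {u, v, x, z}): φ is false.
  t (successors {u, y, t}): φ is true.
For instance, at x:
  At x: □(((¬q → q) ∨ (¬q ∨ s)) → ¬¬s) requires ((¬q → q) ∨ (¬q ∨ s)) → ¬¬s at every successor {u, x, y, z, t}.
    ((¬q → q) ∨ (¬q ∨ s)) → ¬¬s fails at x, so □(((¬q → q) ∨ (¬q ∨ s)) → ¬¬s) is false at x.
Satisfying worlds: {v, t}

v, t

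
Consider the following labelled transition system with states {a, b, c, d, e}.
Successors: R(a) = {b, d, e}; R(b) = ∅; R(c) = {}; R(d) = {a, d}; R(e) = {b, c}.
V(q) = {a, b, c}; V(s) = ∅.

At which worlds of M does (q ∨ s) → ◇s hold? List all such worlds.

d, e

Let φ = (q ∨ s) → ◇s. Evaluate φ at each world:
  a (successors {b, d, e}): φ is false.
  b (successors ∅): φ is false.
  c (successors ∅): φ is false.
  d (successors {a, d}): φ is true.
  e (successors {b, c}): φ is true.
For instance, at a:
  At a: q ∨ s is true, ◇s is false, so (q ∨ s) → ◇s is false.
    At a: ◇s requires s at some successor in {b, d, e}.
      At b: s is false.
      At d: s is false.
      At e: s is false.
    So ◇s is false at a.
Satisfying worlds: {d, e}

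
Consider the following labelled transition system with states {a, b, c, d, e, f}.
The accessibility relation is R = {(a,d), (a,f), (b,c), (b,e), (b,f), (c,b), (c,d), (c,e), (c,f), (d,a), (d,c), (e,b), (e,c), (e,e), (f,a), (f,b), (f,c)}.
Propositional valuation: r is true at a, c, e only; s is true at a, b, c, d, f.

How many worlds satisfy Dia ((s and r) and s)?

Recall that Dia ψ holds at a world iff ψ holds at some accessible world.
Let φ = Dia ((s and r) and s). Evaluate φ at each world:
  a (successors {d, f}): φ is false.
  b (successors {c, e, f}): φ is true.
  c (successors {b, d, e, f}): φ is false.
  d (successors {a, c}): φ is true.
  e (successors {b, c, e}): φ is true.
  f (successors {a, b, c}): φ is true.
For instance, at c:
  At c: Dia ((s and r) and s) requires (s and r) and s at some successor in {b, d, e, f}.
    At b: (s and r) and s is false.
    At d: (s and r) and s is false.
    At e: (s and r) and s is false.
    At f: (s and r) and s is false.
  So Dia ((s and r) and s) is false at c.
Satisfying worlds: {b, d, e, f}

4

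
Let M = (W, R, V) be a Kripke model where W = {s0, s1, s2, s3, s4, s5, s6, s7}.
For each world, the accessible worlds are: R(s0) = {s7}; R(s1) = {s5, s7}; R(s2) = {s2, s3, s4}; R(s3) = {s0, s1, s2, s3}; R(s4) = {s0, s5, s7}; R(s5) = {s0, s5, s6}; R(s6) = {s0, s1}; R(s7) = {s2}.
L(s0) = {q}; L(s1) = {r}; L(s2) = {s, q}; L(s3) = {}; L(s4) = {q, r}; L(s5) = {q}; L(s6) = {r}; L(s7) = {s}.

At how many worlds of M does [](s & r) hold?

0

Let φ = [](s & r). Evaluate φ at each world:
  s0 (successors {s7}): φ is false.
  s1 (successors {s5, s7}): φ is false.
  s2 (successors {s2, s3, s4}): φ is false.
  s3 (successors {s0, s1, s2, s3}): φ is false.
  s4 (successors {s0, s5, s7}): φ is false.
  s5 (successors {s0, s5, s6}): φ is false.
  s6 (successors {s0, s1}): φ is false.
  s7 (successors {s2}): φ is false.
For instance, at s3:
  At s3: [](s & r) requires s & r at every successor {s0, s1, s2, s3}.
    s & r fails at s0, so [](s & r) is false at s3.
Satisfying worlds: none.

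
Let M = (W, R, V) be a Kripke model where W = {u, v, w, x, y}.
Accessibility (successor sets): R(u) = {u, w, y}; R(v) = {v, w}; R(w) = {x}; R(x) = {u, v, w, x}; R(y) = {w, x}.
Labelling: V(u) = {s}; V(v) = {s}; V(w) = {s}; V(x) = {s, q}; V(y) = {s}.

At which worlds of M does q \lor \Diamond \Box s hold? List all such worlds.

u, v, w, x, y

Recall that \Box ψ holds at a world iff ψ holds at every accessible world, and \Diamond ψ holds iff ψ holds at some accessible world.
Let φ = q \lor \Diamond \Box s. Evaluate φ at each world:
  u (successors {u, w, y}): φ is true.
  v (successors {v, w}): φ is true.
  w (successors {x}): φ is true.
  x (successors {u, v, w, x}): φ is true.
  y (successors {w, x}): φ is true.
For instance, at u:
  At u: q is false, \Diamond \Box s is true, so q \lor \Diamond \Box s is true.
    At u: \Diamond \Box s requires \Box s at some successor in {u, w, y}.
      \Box s holds at u, so \Diamond \Box s is true at u.
Satisfying worlds: {u, v, w, x, y}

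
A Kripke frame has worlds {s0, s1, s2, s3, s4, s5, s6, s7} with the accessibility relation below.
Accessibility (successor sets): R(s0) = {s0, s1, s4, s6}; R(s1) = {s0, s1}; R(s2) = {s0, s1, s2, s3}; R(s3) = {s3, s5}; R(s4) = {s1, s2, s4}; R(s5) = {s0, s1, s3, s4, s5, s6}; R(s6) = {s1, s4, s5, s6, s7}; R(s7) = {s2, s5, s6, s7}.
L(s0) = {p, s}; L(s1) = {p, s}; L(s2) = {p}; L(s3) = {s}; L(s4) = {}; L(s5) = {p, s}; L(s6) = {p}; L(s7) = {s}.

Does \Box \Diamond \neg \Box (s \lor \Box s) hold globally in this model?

Recall that \Box ψ holds at a world iff ψ holds at every accessible world, and \Diamond ψ holds iff ψ holds at some accessible world.
Let φ = \Box \Diamond \neg \Box (s \lor \Box s). Evaluate φ at each world:
  s0 (successors {s0, s1, s4, s6}): φ is true.
  s1 (successors {s0, s1}): φ is true.
  s2 (successors {s0, s1, s2, s3}): φ is true.
  s3 (successors {s3, s5}): φ is true.
  s4 (successors {s1, s2, s4}): φ is true.
  s5 (successors {s0, s1, s3, s4, s5, s6}): φ is true.
  s6 (successors {s1, s4, s5, s6, s7}): φ is true.
  s7 (successors {s2, s5, s6, s7}): φ is true.
For instance, at s2:
  At s2: \Box \Diamond \neg \Box (s \lor \Box s) requires \Diamond \neg \Box (s \lor \Box s) at every successor {s0, s1, s2, s3}.
    At s0: \Diamond \neg \Box (s \lor \Box s) is true.
    At s1: \Diamond \neg \Box (s \lor \Box s) is true.
    At s2: \Diamond \neg \Box (s \lor \Box s) is true.
    At s3: \Diamond \neg \Box (s \lor \Box s) is true.
  So \Box \Diamond \neg \Box (s \lor \Box s) is true at s2.

Yes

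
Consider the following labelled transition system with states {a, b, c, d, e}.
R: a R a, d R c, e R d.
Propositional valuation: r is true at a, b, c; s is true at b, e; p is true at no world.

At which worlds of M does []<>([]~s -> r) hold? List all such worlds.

Let φ = []<>([]~s -> r). Evaluate φ at each world:
  a (successors {a}): φ is true.
  b (successors ∅): φ is true.
  c (successors ∅): φ is true.
  d (successors {c}): φ is false.
  e (successors {d}): φ is true.
For instance, at e:
  At e: []<>([]~s -> r) requires <>([]~s -> r) at every successor {d}.
      At d: <>([]~s -> r) requires []~s -> r at some successor in {c}.
        []~s -> r holds at c, so <>([]~s -> r) is true at d.
  So []<>([]~s -> r) is true at e.
Satisfying worlds: {a, b, c, e}

a, b, c, e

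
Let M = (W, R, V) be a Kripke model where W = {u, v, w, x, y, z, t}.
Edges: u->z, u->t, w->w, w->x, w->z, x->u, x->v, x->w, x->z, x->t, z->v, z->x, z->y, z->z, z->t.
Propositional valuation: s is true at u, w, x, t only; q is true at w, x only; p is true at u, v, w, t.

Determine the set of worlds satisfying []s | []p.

Let φ = []s | []p. Evaluate φ at each world:
  u (successors {z, t}): φ is false.
  v (successors ∅): φ is true.
  w (successors {w, x, z}): φ is false.
  x (successors {u, v, w, z, t}): φ is false.
  y (successors ∅): φ is true.
  z (successors {v, x, y, z, t}): φ is false.
  t (successors ∅): φ is true.
For instance, at w:
  At w: []s is false, []p is false, so []s | []p is false.
    At w: []s requires s at every successor {w, x, z}.
      s fails at z, so []s is false at w.
    At w: []p requires p at every successor {w, x, z}.
      p fails at x, so []p is false at w.
Satisfying worlds: {v, y, t}

v, y, t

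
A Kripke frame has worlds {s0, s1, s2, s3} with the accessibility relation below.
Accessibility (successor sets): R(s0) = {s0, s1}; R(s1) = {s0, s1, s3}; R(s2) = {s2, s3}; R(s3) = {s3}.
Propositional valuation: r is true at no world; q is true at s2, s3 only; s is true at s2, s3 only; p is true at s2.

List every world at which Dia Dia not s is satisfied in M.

s0, s1

Recall that Dia ψ holds at a world iff ψ holds at some accessible world.
Let φ = Dia Dia not s. Evaluate φ at each world:
  s0 (successors {s0, s1}): φ is true.
  s1 (successors {s0, s1, s3}): φ is true.
  s2 (successors {s2, s3}): φ is false.
  s3 (successors {s3}): φ is false.
For instance, at s1:
  At s1: Dia Dia not s requires Dia not s at some successor in {s0, s1, s3}.
    Dia not s holds at s0, so Dia Dia not s is true at s1.
      At s0: Dia not s requires not s at some successor in {s0, s1}.
        not s holds at s0, so Dia not s is true at s0.
Satisfying worlds: {s0, s1}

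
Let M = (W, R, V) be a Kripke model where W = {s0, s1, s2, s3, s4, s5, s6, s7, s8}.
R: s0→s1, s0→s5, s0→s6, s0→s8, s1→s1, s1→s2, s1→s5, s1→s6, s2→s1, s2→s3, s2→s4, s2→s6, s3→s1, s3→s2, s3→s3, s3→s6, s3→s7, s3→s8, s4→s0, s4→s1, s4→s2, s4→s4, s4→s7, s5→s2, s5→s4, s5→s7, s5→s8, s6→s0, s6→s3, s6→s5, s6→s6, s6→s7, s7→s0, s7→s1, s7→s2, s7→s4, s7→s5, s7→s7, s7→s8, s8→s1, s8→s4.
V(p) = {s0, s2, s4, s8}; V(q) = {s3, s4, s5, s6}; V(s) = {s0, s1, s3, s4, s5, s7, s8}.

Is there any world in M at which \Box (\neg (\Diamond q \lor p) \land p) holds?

No

Let φ = \Box (\neg (\Diamond q \lor p) \land p). Evaluate φ at each world:
  s0 (successors {s1, s5, s6, s8}): φ is false.
  s1 (successors {s1, s2, s5, s6}): φ is false.
  s2 (successors {s1, s3, s4, s6}): φ is false.
  s3 (successors {s1, s2, s3, s6, s7, s8}): φ is false.
  s4 (successors {s0, s1, s2, s4, s7}): φ is false.
  s5 (successors {s2, s4, s7, s8}): φ is false.
  s6 (successors {s0, s3, s5, s6, s7}): φ is false.
  s7 (successors {s0, s1, s2, s4, s5, s7, s8}): φ is false.
  s8 (successors {s1, s4}): φ is false.
For instance, at s4:
  At s4: \Box (\neg (\Diamond q \lor p) \land p) requires \neg (\Diamond q \lor p) \land p at every successor {s0, s1, s2, s4, s7}.
    \neg (\Diamond q \lor p) \land p fails at s0, so \Box (\neg (\Diamond q \lor p) \land p) is false at s4.
      At s0: \neg (\Diamond q \lor p) is false, p is true, so \neg (\Diamond q \lor p) \land p is false.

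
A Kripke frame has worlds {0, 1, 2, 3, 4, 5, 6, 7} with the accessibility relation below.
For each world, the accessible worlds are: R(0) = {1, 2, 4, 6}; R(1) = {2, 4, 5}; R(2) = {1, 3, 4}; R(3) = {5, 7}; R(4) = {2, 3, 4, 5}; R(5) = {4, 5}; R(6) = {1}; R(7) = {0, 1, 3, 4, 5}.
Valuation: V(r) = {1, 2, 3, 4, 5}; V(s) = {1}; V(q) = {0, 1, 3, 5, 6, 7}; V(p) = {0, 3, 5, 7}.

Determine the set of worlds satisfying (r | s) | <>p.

1, 2, 3, 4, 5, 7

Let φ = (r | s) | <>p. Evaluate φ at each world:
  0 (successors {1, 2, 4, 6}): φ is false.
  1 (successors {2, 4, 5}): φ is true.
  2 (successors {1, 3, 4}): φ is true.
  3 (successors {5, 7}): φ is true.
  4 (successors {2, 3, 4, 5}): φ is true.
  5 (successors {4, 5}): φ is true.
  6 (successors {1}): φ is false.
  7 (successors {0, 1, 3, 4, 5}): φ is true.
For instance, at 5:
  At 5: r | s is true, <>p is true, so (r | s) | <>p is true.
    At 5: <>p requires p at some successor in {4, 5}.
      p holds at 5, so <>p is true at 5.
Satisfying worlds: {1, 2, 3, 4, 5, 7}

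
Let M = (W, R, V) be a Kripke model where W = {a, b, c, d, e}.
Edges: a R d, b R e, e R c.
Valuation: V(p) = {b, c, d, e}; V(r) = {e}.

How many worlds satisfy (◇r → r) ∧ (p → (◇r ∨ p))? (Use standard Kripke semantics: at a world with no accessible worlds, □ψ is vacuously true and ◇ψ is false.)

Let φ = (◇r → r) ∧ (p → (◇r ∨ p)). Evaluate φ at each world:
  a (successors {d}): φ is true.
  b (successors {e}): φ is false.
  c (successors ∅): φ is true.
  d (successors ∅): φ is true.
  e (successors {c}): φ is true.
For instance, at b:
  At b: ◇r → r is false, p → (◇r ∨ p) is true, so (◇r → r) ∧ (p → (◇r ∨ p)) is false.
    At b: ◇r is true, r is false, so ◇r → r is false.
      At b: ◇r requires r at some successor in {e}.
        r holds at e, so ◇r is true at b.
    At b: p is true, ◇r ∨ p is true, so p → (◇r ∨ p) is true.
      At b: ◇r is true, p is true, so ◇r ∨ p is true.
Satisfying worlds: {a, c, d, e}

4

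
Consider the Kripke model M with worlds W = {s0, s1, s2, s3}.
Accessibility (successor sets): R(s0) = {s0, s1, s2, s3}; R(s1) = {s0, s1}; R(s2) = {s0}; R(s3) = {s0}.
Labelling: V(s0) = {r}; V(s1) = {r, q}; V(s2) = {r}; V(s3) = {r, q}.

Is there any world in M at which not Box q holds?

Recall that Box ψ holds at a world iff ψ holds at every accessible world, and Dia ψ holds iff ψ holds at some accessible world.
Let φ = not Box q. Evaluate φ at each world:
  s0 (successors {s0, s1, s2, s3}): φ is true.
  s1 (successors {s0, s1}): φ is true.
  s2 (successors {s0}): φ is true.
  s3 (successors {s0}): φ is true.
Detail at s0 (witness):
  At s0: Box q is false, so not Box q is true.
    At s0: Box q requires q at every successor {s0, s1, s2, s3}.
      q fails at s0, so Box q is false at s0.

Yes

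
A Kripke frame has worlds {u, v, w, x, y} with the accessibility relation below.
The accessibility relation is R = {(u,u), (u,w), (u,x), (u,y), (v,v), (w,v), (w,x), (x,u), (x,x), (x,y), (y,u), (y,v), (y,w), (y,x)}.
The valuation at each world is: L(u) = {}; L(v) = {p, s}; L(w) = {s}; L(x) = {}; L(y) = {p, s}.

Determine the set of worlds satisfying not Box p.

u, w, x, y

Recall that Box ψ holds at a world iff ψ holds at every accessible world, and Dia ψ holds iff ψ holds at some accessible world.
Let φ = not Box p. Evaluate φ at each world:
  u (successors {u, w, x, y}): φ is true.
  v (successors {v}): φ is false.
  w (successors {v, x}): φ is true.
  x (successors {u, x, y}): φ is true.
  y (successors {u, v, w, x}): φ is true.
For instance, at y:
  At y: Box p is false, so not Box p is true.
    At y: Box p requires p at every successor {u, v, w, x}.
      p fails at u, so Box p is false at y.
Satisfying worlds: {u, w, x, y}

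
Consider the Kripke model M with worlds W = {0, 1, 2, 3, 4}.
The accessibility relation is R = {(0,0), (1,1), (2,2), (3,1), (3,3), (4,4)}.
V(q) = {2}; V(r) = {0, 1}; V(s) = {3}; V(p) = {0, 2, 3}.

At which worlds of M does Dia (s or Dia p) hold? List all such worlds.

0, 2, 3

Let φ = Dia (s or Dia p). Evaluate φ at each world:
  0 (successors {0}): φ is true.
  1 (successors {1}): φ is false.
  2 (successors {2}): φ is true.
  3 (successors {1, 3}): φ is true.
  4 (successors {4}): φ is false.
For instance, at 3:
  At 3: Dia (s or Dia p) requires s or Dia p at some successor in {1, 3}.
    s or Dia p holds at 3, so Dia (s or Dia p) is true at 3.
      At 3: s is true, Dia p is true, so s or Dia p is true.
Satisfying worlds: {0, 2, 3}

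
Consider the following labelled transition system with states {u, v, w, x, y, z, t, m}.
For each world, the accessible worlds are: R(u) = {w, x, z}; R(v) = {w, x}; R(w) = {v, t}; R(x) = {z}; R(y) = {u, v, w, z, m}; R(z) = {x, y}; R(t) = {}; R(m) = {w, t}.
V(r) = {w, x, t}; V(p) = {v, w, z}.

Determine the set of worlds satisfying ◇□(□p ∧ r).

w, m

Recall that □ψ holds at a world iff ψ holds at every accessible world, and ◇ψ holds iff ψ holds at some accessible world.
Let φ = ◇□(□p ∧ r). Evaluate φ at each world:
  u (successors {w, x, z}): φ is false.
  v (successors {w, x}): φ is false.
  w (successors {v, t}): φ is true.
  x (successors {z}): φ is false.
  y (successors {u, v, w, z, m}): φ is false.
  z (successors {x, y}): φ is false.
  t (successors ∅): φ is false.
  m (successors {w, t}): φ is true.
For instance, at w:
  At w: ◇□(□p ∧ r) requires □(□p ∧ r) at some successor in {v, t}.
    □(□p ∧ r) holds at t, so ◇□(□p ∧ r) is true at w.
      At t: no accessible worlds, so □(□p ∧ r) holds vacuously.
Satisfying worlds: {w, m}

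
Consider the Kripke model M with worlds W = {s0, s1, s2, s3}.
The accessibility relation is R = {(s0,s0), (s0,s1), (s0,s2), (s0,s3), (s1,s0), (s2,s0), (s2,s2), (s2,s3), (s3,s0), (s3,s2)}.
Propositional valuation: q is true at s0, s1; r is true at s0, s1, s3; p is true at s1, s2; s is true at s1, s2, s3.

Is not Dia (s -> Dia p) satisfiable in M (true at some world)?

Let φ = not Dia (s -> Dia p). Evaluate φ at each world:
  s0 (successors {s0, s1, s2, s3}): φ is false.
  s1 (successors {s0}): φ is false.
  s2 (successors {s0, s2, s3}): φ is false.
  s3 (successors {s0, s2}): φ is false.
For instance, at s1:
  At s1: Dia (s -> Dia p) is true, so not Dia (s -> Dia p) is false.
    At s1: Dia (s -> Dia p) requires s -> Dia p at some successor in {s0}.
      s -> Dia p holds at s0, so Dia (s -> Dia p) is true at s1.

No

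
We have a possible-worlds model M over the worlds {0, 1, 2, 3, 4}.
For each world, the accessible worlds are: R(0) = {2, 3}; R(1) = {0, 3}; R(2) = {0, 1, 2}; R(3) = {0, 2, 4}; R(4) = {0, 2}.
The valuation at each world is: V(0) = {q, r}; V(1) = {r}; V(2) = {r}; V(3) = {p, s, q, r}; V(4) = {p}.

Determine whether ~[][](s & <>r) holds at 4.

Yes

At 4: [][](s & <>r) is false, so ~[][](s & <>r) is true.
  At 4: [][](s & <>r) requires [](s & <>r) at every successor {0, 2}.
    [](s & <>r) fails at 0, so [][](s & <>r) is false at 4.
      At 0: [](s & <>r) requires s & <>r at every successor {2, 3}.
        s & <>r fails at 2, so [](s & <>r) is false at 0.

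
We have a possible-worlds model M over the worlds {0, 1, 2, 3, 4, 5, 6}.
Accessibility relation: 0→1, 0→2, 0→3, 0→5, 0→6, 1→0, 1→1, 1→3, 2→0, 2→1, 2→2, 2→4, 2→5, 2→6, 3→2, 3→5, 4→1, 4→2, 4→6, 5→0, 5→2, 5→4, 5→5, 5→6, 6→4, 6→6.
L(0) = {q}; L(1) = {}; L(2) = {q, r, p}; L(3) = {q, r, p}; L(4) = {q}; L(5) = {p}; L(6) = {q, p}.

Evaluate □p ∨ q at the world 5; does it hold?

No

At 5: □p is false, q is false, so □p ∨ q is false.
  At 5: □p requires p at every successor {0, 2, 4, 5, 6}.
    p fails at 0, so □p is false at 5.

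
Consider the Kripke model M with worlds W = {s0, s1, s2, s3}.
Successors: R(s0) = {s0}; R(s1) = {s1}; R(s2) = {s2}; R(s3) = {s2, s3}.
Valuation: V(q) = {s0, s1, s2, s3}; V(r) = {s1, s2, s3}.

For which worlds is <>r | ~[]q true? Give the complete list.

s1, s2, s3

Recall that []ψ holds at a world iff ψ holds at every accessible world, and <>ψ holds iff ψ holds at some accessible world.
Let φ = <>r | ~[]q. Evaluate φ at each world:
  s0 (successors {s0}): φ is false.
  s1 (successors {s1}): φ is true.
  s2 (successors {s2}): φ is true.
  s3 (successors {s2, s3}): φ is true.
For instance, at s1:
  At s1: <>r is true, ~[]q is false, so <>r | ~[]q is true.
    At s1: <>r requires r at some successor in {s1}.
      r holds at s1, so <>r is true at s1.
    At s1: []q is true, so ~[]q is false.
      At s1: []q requires q at every successor {s1}.
        At s1: q is true.
      So []q is true at s1.
Satisfying worlds: {s1, s2, s3}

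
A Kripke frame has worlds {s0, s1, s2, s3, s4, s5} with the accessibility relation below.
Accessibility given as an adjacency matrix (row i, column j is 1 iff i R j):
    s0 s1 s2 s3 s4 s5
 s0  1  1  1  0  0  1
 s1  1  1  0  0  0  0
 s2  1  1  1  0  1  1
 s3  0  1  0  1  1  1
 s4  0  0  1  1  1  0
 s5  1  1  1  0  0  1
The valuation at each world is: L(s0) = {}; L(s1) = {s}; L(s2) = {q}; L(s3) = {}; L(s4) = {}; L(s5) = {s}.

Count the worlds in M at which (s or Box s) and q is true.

Recall that Box ψ holds at a world iff ψ holds at every accessible world, and Dia ψ holds iff ψ holds at some accessible world.
Let φ = (s or Box s) and q. Evaluate φ at each world:
  s0 (successors {s0, s1, s2, s5}): φ is false.
  s1 (successors {s0, s1}): φ is false.
  s2 (successors {s0, s1, s2, s4, s5}): φ is false.
  s3 (successors {s1, s3, s4, s5}): φ is false.
  s4 (successors {s2, s3, s4}): φ is false.
  s5 (successors {s0, s1, s2, s5}): φ is false.
For instance, at s1:
  At s1: s or Box s is true, q is false, so (s or Box s) and q is false.
    At s1: s is true, Box s is false, so s or Box s is true.
      At s1: Box s requires s at every successor {s0, s1}.
        s fails at s0, so Box s is false at s1.
Satisfying worlds: none.

0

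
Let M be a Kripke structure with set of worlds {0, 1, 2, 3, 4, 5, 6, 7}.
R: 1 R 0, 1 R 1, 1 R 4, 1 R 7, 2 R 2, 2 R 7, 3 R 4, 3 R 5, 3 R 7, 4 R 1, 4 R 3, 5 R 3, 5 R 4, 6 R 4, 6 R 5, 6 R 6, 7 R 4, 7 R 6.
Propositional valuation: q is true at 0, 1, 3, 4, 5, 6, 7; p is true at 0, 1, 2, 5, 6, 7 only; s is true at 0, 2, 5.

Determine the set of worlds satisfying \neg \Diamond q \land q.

Let φ = \neg \Diamond q \land q. Evaluate φ at each world:
  0 (successors ∅): φ is true.
  1 (successors {0, 1, 4, 7}): φ is false.
  2 (successors {2, 7}): φ is false.
  3 (successors {4, 5, 7}): φ is false.
  4 (successors {1, 3}): φ is false.
  5 (successors {3, 4}): φ is false.
  6 (successors {4, 5, 6}): φ is false.
  7 (successors {4, 6}): φ is false.
For instance, at 4:
  At 4: \neg \Diamond q is false, q is true, so \neg \Diamond q \land q is false.
    At 4: \Diamond q is true, so \neg \Diamond q is false.
      At 4: \Diamond q requires q at some successor in {1, 3}.
        q holds at 1, so \Diamond q is true at 4.
Satisfying worlds: {0}

0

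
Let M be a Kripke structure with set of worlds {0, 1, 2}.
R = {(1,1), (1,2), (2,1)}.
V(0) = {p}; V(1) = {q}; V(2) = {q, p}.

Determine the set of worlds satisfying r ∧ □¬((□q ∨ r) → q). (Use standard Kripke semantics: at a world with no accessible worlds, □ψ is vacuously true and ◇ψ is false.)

none

Recall that □ψ holds at a world iff ψ holds at every accessible world, and ◇ψ holds iff ψ holds at some accessible world.
Let φ = r ∧ □¬((□q ∨ r) → q). Evaluate φ at each world:
  0 (successors ∅): φ is false.
  1 (successors {1, 2}): φ is false.
  2 (successors {1}): φ is false.
For instance, at 1:
  At 1: r is false, □¬((□q ∨ r) → q) is false, so r ∧ □¬((□q ∨ r) → q) is false.
    At 1: □¬((□q ∨ r) → q) requires ¬((□q ∨ r) → q) at every successor {1, 2}.
      ¬((□q ∨ r) → q) fails at 1, so □¬((□q ∨ r) → q) is false at 1.
Satisfying worlds: none.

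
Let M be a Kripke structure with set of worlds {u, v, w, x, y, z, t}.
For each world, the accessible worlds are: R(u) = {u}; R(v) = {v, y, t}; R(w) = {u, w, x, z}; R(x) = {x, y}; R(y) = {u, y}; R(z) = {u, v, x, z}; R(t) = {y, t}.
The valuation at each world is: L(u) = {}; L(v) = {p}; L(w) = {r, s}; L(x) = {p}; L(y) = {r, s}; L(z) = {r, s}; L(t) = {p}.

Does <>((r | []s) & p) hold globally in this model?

Let φ = <>((r | []s) & p). Evaluate φ at each world:
  u (successors {u}): φ is false.
  v (successors {v, y, t}): φ is false.
  w (successors {u, w, x, z}): φ is false.
  x (successors {x, y}): φ is false.
  y (successors {u, y}): φ is false.
  z (successors {u, v, x, z}): φ is false.
  t (successors {y, t}): φ is false.
Detail at u (counterexample):
  At u: <>((r | []s) & p) requires (r | []s) & p at some successor in {u}.
    At u: (r | []s) & p is false.
  So <>((r | []s) & p) is false at u.

No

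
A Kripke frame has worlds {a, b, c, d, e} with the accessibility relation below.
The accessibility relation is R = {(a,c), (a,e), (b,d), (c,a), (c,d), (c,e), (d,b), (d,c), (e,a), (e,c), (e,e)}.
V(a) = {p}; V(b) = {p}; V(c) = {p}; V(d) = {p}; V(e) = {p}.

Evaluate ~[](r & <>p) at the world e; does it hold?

At e: [](r & <>p) is false, so ~[](r & <>p) is true.
  At e: [](r & <>p) requires r & <>p at every successor {a, c, e}.
    r & <>p fails at a, so [](r & <>p) is false at e.
      At a: r is false, <>p is true, so r & <>p is false.

Yes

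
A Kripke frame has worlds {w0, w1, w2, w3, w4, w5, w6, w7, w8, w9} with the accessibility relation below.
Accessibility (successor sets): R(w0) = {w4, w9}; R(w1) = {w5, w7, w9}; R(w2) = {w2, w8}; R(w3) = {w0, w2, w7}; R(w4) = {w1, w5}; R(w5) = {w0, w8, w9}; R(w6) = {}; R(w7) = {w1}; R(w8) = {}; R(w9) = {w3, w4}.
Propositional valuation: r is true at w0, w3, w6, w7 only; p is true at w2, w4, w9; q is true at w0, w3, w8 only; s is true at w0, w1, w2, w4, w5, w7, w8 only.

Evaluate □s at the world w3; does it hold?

Yes

At w3: □s requires s at every successor {w0, w2, w7}.
  At w0: s is true.
  At w2: s is true.
  At w7: s is true.
So □s is true at w3.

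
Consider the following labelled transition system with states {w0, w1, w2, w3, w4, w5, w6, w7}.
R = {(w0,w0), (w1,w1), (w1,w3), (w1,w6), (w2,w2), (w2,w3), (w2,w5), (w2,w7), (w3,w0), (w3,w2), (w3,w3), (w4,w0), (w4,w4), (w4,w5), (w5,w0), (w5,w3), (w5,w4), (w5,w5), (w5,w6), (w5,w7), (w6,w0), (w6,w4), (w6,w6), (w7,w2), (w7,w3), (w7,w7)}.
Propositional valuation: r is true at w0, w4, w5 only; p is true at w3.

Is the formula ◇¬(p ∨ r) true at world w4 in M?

No

At w4: ◇¬(p ∨ r) requires ¬(p ∨ r) at some successor in {w0, w4, w5}.
  At w0: ¬(p ∨ r) is false.
  At w4: ¬(p ∨ r) is false.
  At w5: ¬(p ∨ r) is false.
So ◇¬(p ∨ r) is false at w4.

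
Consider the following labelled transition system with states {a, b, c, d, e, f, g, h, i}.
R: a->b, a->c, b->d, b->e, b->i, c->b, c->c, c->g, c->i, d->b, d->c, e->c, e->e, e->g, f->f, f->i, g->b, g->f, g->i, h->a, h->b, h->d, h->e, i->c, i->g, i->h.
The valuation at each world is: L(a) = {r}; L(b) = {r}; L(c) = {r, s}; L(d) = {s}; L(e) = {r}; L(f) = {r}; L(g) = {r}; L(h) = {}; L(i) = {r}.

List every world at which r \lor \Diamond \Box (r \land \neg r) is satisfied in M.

a, b, c, e, f, g, i

Recall that \Box ψ holds at a world iff ψ holds at every accessible world, and \Diamond ψ holds iff ψ holds at some accessible world.
Let φ = r \lor \Diamond \Box (r \land \neg r). Evaluate φ at each world:
  a (successors {b, c}): φ is true.
  b (successors {d, e, i}): φ is true.
  c (successors {b, c, g, i}): φ is true.
  d (successors {b, c}): φ is false.
  e (successors {c, e, g}): φ is true.
  f (successors {f, i}): φ is true.
  g (successors {b, f, i}): φ is true.
  h (successors {a, b, d, e}): φ is false.
  i (successors {c, g, h}): φ is true.
For instance, at i:
  At i: r is true, \Diamond \Box (r \land \neg r) is false, so r \lor \Diamond \Box (r \land \neg r) is true.
    At i: \Diamond \Box (r \land \neg r) requires \Box (r \land \neg r) at some successor in {c, g, h}.
      At c: \Box (r \land \neg r) is false.
      At g: \Box (r \land \neg r) is false.
      At h: \Box (r \land \neg r) is false.
    So \Diamond \Box (r \land \neg r) is false at i.
Satisfying worlds: {a, b, c, e, f, g, i}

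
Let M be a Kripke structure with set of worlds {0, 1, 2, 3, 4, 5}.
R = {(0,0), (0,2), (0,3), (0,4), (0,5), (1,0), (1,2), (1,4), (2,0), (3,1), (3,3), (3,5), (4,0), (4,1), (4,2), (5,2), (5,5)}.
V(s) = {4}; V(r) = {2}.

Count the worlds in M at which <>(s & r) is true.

Let φ = <>(s & r). Evaluate φ at each world:
  0 (successors {0, 2, 3, 4, 5}): φ is false.
  1 (successors {0, 2, 4}): φ is false.
  2 (successors {0}): φ is false.
  3 (successors {1, 3, 5}): φ is false.
  4 (successors {0, 1, 2}): φ is false.
  5 (successors {2, 5}): φ is false.
For instance, at 2:
  At 2: <>(s & r) requires s & r at some successor in {0}.
    At 0: s & r is false.
  So <>(s & r) is false at 2.
Satisfying worlds: none.

0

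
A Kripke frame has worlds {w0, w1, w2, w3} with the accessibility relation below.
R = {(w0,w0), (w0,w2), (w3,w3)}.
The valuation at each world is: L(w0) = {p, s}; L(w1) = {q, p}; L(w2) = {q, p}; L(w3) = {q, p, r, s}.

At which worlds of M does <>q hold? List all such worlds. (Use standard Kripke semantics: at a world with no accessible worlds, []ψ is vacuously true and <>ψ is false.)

Let φ = <>q. Evaluate φ at each world:
  w0 (successors {w0, w2}): φ is true.
  w1 (successors ∅): φ is false.
  w2 (successors ∅): φ is false.
  w3 (successors {w3}): φ is true.
For instance, at w3:
  At w3: <>q requires q at some successor in {w3}.
    q holds at w3, so <>q is true at w3.
Satisfying worlds: {w0, w3}

w0, w3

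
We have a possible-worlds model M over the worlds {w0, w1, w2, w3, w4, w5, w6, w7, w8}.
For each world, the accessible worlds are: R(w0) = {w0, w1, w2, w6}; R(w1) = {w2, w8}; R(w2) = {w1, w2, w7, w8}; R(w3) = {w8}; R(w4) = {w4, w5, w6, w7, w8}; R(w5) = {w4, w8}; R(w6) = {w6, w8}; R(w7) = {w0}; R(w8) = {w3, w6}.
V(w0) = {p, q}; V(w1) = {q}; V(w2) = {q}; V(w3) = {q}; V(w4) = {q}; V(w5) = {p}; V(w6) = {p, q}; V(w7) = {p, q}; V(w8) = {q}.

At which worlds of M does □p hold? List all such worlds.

w7

Let φ = □p. Evaluate φ at each world:
  w0 (successors {w0, w1, w2, w6}): φ is false.
  w1 (successors {w2, w8}): φ is false.
  w2 (successors {w1, w2, w7, w8}): φ is false.
  w3 (successors {w8}): φ is false.
  w4 (successors {w4, w5, w6, w7, w8}): φ is false.
  w5 (successors {w4, w8}): φ is false.
  w6 (successors {w6, w8}): φ is false.
  w7 (successors {w0}): φ is true.
  w8 (successors {w3, w6}): φ is false.
For instance, at w0:
  At w0: □p requires p at every successor {w0, w1, w2, w6}.
    p fails at w1, so □p is false at w0.
Satisfying worlds: {w7}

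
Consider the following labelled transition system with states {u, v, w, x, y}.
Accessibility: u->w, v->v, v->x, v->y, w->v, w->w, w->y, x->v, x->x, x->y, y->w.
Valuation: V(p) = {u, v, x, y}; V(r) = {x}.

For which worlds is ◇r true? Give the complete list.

Let φ = ◇r. Evaluate φ at each world:
  u (successors {w}): φ is false.
  v (successors {v, x, y}): φ is true.
  w (successors {v, w, y}): φ is false.
  x (successors {v, x, y}): φ is true.
  y (successors {w}): φ is false.
For instance, at y:
  At y: ◇r requires r at some successor in {w}.
    At w: r is false.
  So ◇r is false at y.
Satisfying worlds: {v, x}

v, x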